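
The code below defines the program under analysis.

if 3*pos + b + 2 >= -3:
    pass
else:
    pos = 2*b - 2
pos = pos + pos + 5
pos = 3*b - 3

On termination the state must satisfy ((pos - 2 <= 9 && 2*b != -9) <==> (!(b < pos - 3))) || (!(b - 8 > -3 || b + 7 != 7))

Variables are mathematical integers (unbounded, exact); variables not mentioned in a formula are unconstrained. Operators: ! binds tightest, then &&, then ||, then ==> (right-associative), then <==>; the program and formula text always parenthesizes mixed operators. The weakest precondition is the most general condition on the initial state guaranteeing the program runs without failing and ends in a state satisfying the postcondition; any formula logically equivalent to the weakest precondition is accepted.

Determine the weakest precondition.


Working backward. After the program, the postcondition ((pos - 2 <= 9 && 2*b != -9) <==> (!(b < pos - 3))) || (!(b - 8 > -3 || b + 7 != 7)) must hold; in canonical form it is ((pos <= 11 && 2*b != -9) <==> (!(b < pos - 3))) || (!(b > 5 || b != 0)).
Before pos := 3*b - 3: ((3*b <= 14 && 2*b != -9) <==> (!(2*b > 6))) || (!(b > 5 || b != 0))
Before pos := pos + pos + 5: ((3*b <= 14 && 2*b != -9) <==> (!(2*b > 6))) || (!(b > 5 || b != 0))
Then branch requires ((3*b <= 14 && 2*b != -9) <==> (!(2*b > 6))) || (!(b > 5 || b != 0)); else branch requires ((3*b <= 14 && 2*b != -9) <==> (!(2*b > 6))) || (!(b > 5 || b != 0)).
Before the if: (b + 3*pos >= -5 ==> (((3*b <= 14 && 2*b != -9) <==> (!(2*b > 6))) || (!(b > 5 || b != 0)))) && ((!(b + 3*pos >= -5)) ==> (((3*b <= 14 && 2*b != -9) <==> (!(2*b > 6))) || (!(b > 5 || b != 0))))
Answer: WP = (b + 3*pos >= -5 ==> (((3*b <= 14 && 2*b != -9) <==> (!(2*b > 6))) || (!(b > 5 || b != 0)))) && ((!(b + 3*pos >= -5)) ==> (((3*b <= 14 && 2*b != -9) <==> (!(2*b > 6))) || (!(b > 5 || b != 0))))


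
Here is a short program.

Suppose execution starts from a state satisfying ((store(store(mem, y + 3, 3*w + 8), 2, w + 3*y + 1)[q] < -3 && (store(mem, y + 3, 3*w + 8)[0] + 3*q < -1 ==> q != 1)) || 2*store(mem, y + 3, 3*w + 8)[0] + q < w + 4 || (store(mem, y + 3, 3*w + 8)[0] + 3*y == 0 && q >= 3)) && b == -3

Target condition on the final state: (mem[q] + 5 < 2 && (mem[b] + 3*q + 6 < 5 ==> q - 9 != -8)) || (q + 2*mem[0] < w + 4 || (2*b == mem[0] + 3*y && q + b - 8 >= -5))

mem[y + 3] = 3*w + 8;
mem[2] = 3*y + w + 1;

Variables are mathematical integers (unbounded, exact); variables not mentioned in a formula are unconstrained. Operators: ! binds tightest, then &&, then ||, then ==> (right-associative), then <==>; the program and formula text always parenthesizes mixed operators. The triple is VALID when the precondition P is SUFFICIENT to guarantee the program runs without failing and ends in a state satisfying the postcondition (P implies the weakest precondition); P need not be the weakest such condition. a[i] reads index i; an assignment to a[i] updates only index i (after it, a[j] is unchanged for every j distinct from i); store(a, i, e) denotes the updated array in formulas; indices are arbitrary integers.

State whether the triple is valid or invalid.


Working backward. After the program, the postcondition (mem[q] + 5 < 2 && (mem[b] + 3*q + 6 < 5 ==> q - 9 != -8)) || (q + 2*mem[0] < w + 4 || (2*b == mem[0] + 3*y && q + b - 8 >= -5)) must hold; in canonical form it is (mem[q] < -3 && (mem[b] + 3*q < -1 ==> q != 1)) || 2*mem[0] + q < w + 4 || (2*b == mem[0] + 3*y && b + q >= 3).
Before mem[2] := 3*y + w + 1: (store(mem, 2, w + 3*y + 1)[q] < -3 && (store(mem, 2, w + 3*y + 1)[b] + 3*q < -1 ==> q != 1)) || 2*mem[0] + q < w + 4 || (2*b == mem[0] + 3*y && b + q >= 3)
Before mem[y + 3] := 3*w + 8: (store(store(mem, y + 3, 3*w + 8), 2, w + 3*y + 1)[q] < -3 && (store(store(mem, y + 3, 3*w + 8), 2, w + 3*y + 1)[b] + 3*q < -1 ==> q != 1)) || 2*store(mem, y + 3, 3*w + 8)[0] + q < w + 4 || (2*b == store(mem, y + 3, 3*w + 8)[0] + 3*y && b + q >= 3)
The weakest precondition is (store(store(mem, y + 3, 3*w + 8), 2, w + 3*y + 1)[q] < -3 && (store(store(mem, y + 3, 3*w + 8), 2, w + 3*y + 1)[b] + 3*q < -1 ==> q != 1)) || 2*store(mem, y + 3, 3*w + 8)[0] + q < w + 4 || (2*b == store(mem, y + 3, 3*w + 8)[0] + 3*y && b + q >= 3).
Check whether ((store(store(mem, y + 3, 3*w + 8), 2, w + 3*y + 1)[q] < -3 && (store(mem, y + 3, 3*w + 8)[0] + 3*q < -1 ==> q != 1)) || 2*store(mem, y + 3, 3*w + 8)[0] + q < w + 4 || (store(mem, y + 3, 3*w + 8)[0] + 3*y == 0 && q >= 3)) && b == -3 implies it.
Countermodel: at the initial state b = -3, mem = {[-4] = 4, [-3] = -5, [0] = 10, [1] = -27731, [2] = 4, elsewhere 4}, q = 1, w = 17, y = -7, the precondition holds but the weakest precondition fails.
Answer: invalid


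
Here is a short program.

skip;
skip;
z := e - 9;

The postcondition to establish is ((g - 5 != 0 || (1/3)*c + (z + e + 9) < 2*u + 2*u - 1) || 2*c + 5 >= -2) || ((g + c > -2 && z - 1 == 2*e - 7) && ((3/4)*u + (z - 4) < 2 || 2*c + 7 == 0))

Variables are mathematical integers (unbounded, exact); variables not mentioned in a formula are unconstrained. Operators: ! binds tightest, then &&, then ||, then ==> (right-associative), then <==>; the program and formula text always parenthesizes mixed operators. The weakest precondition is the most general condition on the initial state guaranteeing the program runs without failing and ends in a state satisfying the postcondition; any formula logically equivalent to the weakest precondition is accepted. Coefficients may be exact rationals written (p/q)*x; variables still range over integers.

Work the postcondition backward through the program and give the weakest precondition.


Working backward. After the program, the postcondition ((g - 5 != 0 || (1/3)*c + (z + e + 9) < 2*u + 2*u - 1) || 2*c + 5 >= -2) || ((g + c > -2 && z - 1 == 2*e - 7) && ((3/4)*u + (z - 4) < 2 || 2*c + 7 == 0)) must hold; in canonical form it is g != 5 || (1/3)*c + e + z < 4*u - 10 || 2*c >= -7 || (c + g > -2 && z == 2*e - 6 && ((3/4)*u + z < 6 || 2*c == -7)).
Before z := e - 9: g != 5 || (1/3)*c + 2*e < 4*u - 1 || 2*c >= -7 || (c + g > -2 && e == -3 && (e + (3/4)*u < 15 || 2*c == -7))
Before skip: g != 5 || (1/3)*c + 2*e < 4*u - 1 || 2*c >= -7 || (c + g > -2 && e == -3 && (e + (3/4)*u < 15 || 2*c == -7))
Before skip: g != 5 || (1/3)*c + 2*e < 4*u - 1 || 2*c >= -7 || (c + g > -2 && e == -3 && (e + (3/4)*u < 15 || 2*c == -7))
Answer: WP = g != 5 || (1/3)*c + 2*e < 4*u - 1 || 2*c >= -7 || (c + g > -2 && e == -3 && (e + (3/4)*u < 15 || 2*c == -7))


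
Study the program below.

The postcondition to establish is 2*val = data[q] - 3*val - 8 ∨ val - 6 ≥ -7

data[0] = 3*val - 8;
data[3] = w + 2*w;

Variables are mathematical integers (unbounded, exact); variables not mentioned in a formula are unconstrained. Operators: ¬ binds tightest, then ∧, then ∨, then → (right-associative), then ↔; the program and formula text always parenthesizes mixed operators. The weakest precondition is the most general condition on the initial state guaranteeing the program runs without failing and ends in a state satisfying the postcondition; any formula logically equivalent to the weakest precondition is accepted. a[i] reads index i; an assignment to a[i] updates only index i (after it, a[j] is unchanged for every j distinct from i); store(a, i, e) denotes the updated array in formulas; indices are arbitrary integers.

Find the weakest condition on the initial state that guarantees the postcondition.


Working backward. After the program, the postcondition 2*val = data[q] - 3*val - 8 ∨ val - 6 ≥ -7 must hold; in canonical form it is 5*val = data[q] - 8 ∨ val ≥ -1.
Before data[3] := w + 2*w: 5*val = store(data, 3, 3*w)[q] - 8 ∨ val ≥ -1
Before data[0] := 3*val - 8: 5*val = store(store(data, 0, 3*val - 8), 3, 3*w)[q] - 8 ∨ val ≥ -1
Answer: WP = 5*val = store(store(data, 0, 3*val - 8), 3, 3*w)[q] - 8 ∨ val ≥ -1


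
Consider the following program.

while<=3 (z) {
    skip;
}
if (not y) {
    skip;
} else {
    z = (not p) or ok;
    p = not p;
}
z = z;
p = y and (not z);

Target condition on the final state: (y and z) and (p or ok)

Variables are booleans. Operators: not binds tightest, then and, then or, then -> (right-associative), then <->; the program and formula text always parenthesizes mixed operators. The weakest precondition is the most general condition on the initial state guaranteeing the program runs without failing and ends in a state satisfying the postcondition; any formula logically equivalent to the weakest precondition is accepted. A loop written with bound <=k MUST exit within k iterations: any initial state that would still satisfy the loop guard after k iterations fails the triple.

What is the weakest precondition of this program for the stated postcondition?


Working backward. After the program, the postcondition (y and z) and (p or ok) must hold; in canonical form it is y and z and (p or ok).
Before p := y and (not z): y and z and ((y and (not z)) or ok)
Before z := z: y and z and ((y and (not z)) or ok)
Then branch requires y and z and ((y and (not z)) or ok); else branch requires y and ((not p) or ok) and ((y and (not ((not p) or ok))) or ok).
Before the if: ((not y) -> (y and z and ((y and (not z)) or ok))) and (y -> (y and ((not p) or ok) and ((y and (not ((not p) or ok))) or ok)))
Before the loop (bound <=3), unroll the exhaustion recursion (WP_0 = exit-now case; WP_j = one more guarded iteration, up to j = 3):
  WP_0: (not z) and ((not y) -> (y and z and ((y and (not z)) or ok))) and (y -> (y and ((not p) or ok) and ((y and (not ((not p) or ok))) or ok)))
  WP_1: (z -> ((not z) and ((not y) -> (y and z and ((y and (not z)) or ok))) and (y -> (y and ((not p) or ok) and ((y and (not ((not p) or ok))) or ok))))) and ((not z) -> (((not y) -> (y and z and ((y and (not z)) or ok))) and (y -> (y and ((not p) or ok) and ((y and (not ((not p) or ok))) or ok)))))
  WP_2: (z -> ((z -> ((not z) and ((not y) -> (y and z and ((y and (not z)) or ok))) and (y -> (y and ((not p) or ok) and ((y and (not ((not p) or ok))) or ok))))) and ((not z) -> (((not y) -> (y and z and ((y and (not z)) or ok))) and (y -> (y and ((not p) or ok) and ((y and (not ((not p) or ok))) or ok))))))) and ((not z) -> (((not y) -> (y and z and ((y and (not z)) or ok))) and (y -> (y and ((not p) or ok) and ((y and (not ((not p) or ok))) or ok)))))
  WP_3: (z -> ((z -> ((z -> ((not z) and ((not y) -> (y and z and ((y and (not z)) or ok))) and (y -> (y and ((not p) or ok) and ((y and (not ((not p) or ok))) or ok))))) and ((not z) -> (((not y) -> (y and z and ((y and (not z)) or ok))) and (y -> (y and ((not p) or ok) and ((y and (not ((not p) or ok))) or ok))))))) and ((not z) -> (((not y) -> (y and z and ((y and (not z)) or ok))) and (y -> (y and ((not p) or ok) and ((y and (not ((not p) or ok))) or ok))))))) and ((not z) -> (((not y) -> (y and z and ((y and (not z)) or ok))) and (y -> (y and ((not p) or ok) and ((y and (not ((not p) or ok))) or ok)))))
So before the loop: (z -> ((z -> ((z -> ((not z) and ((not y) -> (y and z and ((y and (not z)) or ok))) and (y -> (y and ((not p) or ok) and ((y and (not ((not p) or ok))) or ok))))) and ((not z) -> (((not y) -> (y and z and ((y and (not z)) or ok))) and (y -> (y and ((not p) or ok) and ((y and (not ((not p) or ok))) or ok))))))) and ((not z) -> (((not y) -> (y and z and ((y and (not z)) or ok))) and (y -> (y and ((not p) or ok) and ((y and (not ((not p) or ok))) or ok))))))) and ((not z) -> (((not y) -> (y and z and ((y and (not z)) or ok))) and (y -> (y and ((not p) or ok) and ((y and (not ((not p) or ok))) or ok)))))
Answer: WP = (z -> ((z -> ((z -> ((not z) and ((not y) -> (y and z and ((y and (not z)) or ok))) and (y -> (y and ((not p) or ok) and ((y and (not ((not p) or ok))) or ok))))) and ((not z) -> (((not y) -> (y and z and ((y and (not z)) or ok))) and (y -> (y and ((not p) or ok) and ((y and (not ((not p) or ok))) or ok))))))) and ((not z) -> (((not y) -> (y and z and ((y and (not z)) or ok))) and (y -> (y and ((not p) or ok) and ((y and (not ((not p) or ok))) or ok))))))) and ((not z) -> (((not y) -> (y and z and ((y and (not z)) or ok))) and (y -> (y and ((not p) or ok) and ((y and (not ((not p) or ok))) or ok)))))


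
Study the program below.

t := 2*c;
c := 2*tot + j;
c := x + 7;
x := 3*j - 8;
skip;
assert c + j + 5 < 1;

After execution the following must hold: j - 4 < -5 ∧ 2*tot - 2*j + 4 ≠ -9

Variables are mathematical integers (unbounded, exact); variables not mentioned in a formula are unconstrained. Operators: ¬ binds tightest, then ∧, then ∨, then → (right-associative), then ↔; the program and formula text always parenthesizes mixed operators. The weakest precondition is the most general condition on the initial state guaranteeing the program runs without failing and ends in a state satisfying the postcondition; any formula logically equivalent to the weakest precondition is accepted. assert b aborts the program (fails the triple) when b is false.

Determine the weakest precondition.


Working backward. After the program, the postcondition j - 4 < -5 ∧ 2*tot - 2*j + 4 ≠ -9 must hold; in canonical form it is j < -1 ∧ 2*tot ≠ 2*j - 13.
Before assert c + j + 5 < 1: c + j < -4 ∧ j < -1 ∧ 2*tot ≠ 2*j - 13
Before skip: c + j < -4 ∧ j < -1 ∧ 2*tot ≠ 2*j - 13
Before x := 3*j - 8: c + j < -4 ∧ j < -1 ∧ 2*tot ≠ 2*j - 13
Before c := x + 7: j + x < -11 ∧ j < -1 ∧ 2*tot ≠ 2*j - 13
Before c := 2*tot + j: j + x < -11 ∧ j < -1 ∧ 2*tot ≠ 2*j - 13
Before t := 2*c: j + x < -11 ∧ j < -1 ∧ 2*tot ≠ 2*j - 13
Answer: WP = j + x < -11 ∧ j < -1 ∧ 2*tot ≠ 2*j - 13


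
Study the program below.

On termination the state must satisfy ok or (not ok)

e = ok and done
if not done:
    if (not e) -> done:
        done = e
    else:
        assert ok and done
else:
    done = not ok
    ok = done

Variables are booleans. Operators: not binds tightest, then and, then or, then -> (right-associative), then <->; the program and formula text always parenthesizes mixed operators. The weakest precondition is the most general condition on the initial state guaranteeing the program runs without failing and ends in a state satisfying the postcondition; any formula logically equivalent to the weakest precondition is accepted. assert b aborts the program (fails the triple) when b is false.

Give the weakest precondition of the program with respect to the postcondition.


Working backward. After the program, the postcondition ok or (not ok) must hold; in canonical form it is true.
Then branch requires (not ((not e) -> done)) -> (ok and done); else branch requires true.
Before the if: (not done) -> ((not ((not e) -> done)) -> (ok and done))
Before e := ok and done: (not done) -> ((not ((not (ok and done)) -> done)) -> (ok and done))
Answer: WP = (not done) -> ((not ((not (ok and done)) -> done)) -> (ok and done))


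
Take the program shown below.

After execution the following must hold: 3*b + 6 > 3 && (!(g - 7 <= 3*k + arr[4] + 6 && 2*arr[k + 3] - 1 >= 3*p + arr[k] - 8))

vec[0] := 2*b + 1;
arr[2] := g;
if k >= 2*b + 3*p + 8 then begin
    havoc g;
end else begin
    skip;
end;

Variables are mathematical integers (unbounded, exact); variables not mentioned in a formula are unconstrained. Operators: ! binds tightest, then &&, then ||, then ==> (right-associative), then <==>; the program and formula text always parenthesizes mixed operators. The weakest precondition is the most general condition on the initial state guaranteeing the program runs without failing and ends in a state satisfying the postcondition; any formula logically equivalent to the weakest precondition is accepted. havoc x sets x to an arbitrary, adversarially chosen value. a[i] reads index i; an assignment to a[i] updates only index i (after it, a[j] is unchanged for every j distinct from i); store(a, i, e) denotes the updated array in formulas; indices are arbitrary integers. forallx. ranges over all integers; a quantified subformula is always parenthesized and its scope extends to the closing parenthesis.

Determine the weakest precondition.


Working backward. After the program, the postcondition 3*b + 6 > 3 && (!(g - 7 <= 3*k + arr[4] + 6 && 2*arr[k + 3] - 1 >= 3*p + arr[k] - 8)) must hold; in canonical form it is 3*b > -3 && (!(g <= arr[4] + 3*k + 13 && 2*arr[k + 3] >= arr[k] + 3*p - 7)).
Then branch requires forall g_1. (3*b > -3 && (!(g_1 <= arr[4] + 3*k + 13 && 2*arr[k + 3] >= arr[k] + 3*p - 7))); else branch requires 3*b > -3 && (!(g <= arr[4] + 3*k + 13 && 2*arr[k + 3] >= arr[k] + 3*p - 7)).
Before the if: (k >= 2*b + 3*p + 8 ==> (forall g_1. (3*b > -3 && (!(g_1 <= arr[4] + 3*k + 13 && 2*arr[k + 3] >= arr[k] + 3*p - 7))))) && ((!(k >= 2*b + 3*p + 8)) ==> (3*b > -3 && (!(g <= arr[4] + 3*k + 13 && 2*arr[k + 3] >= arr[k] + 3*p - 7))))
Before arr[2] := g: (k >= 2*b + 3*p + 8 ==> (forall g_1. (3*b > -3 && (!(g_1 <= arr[4] + 3*k + 13 && 2*store(arr, 2, g)[k + 3] >= store(arr, 2, g)[k] + 3*p - 7))))) && ((!(k >= 2*b + 3*p + 8)) ==> (3*b > -3 && (!(g <= arr[4] + 3*k + 13 && 2*store(arr, 2, g)[k + 3] >= store(arr, 2, g)[k] + 3*p - 7))))
Before vec[0] := 2*b + 1: (k >= 2*b + 3*p + 8 ==> (forall g_1. (3*b > -3 && (!(g_1 <= arr[4] + 3*k + 13 && 2*store(arr, 2, g)[k + 3] >= store(arr, 2, g)[k] + 3*p - 7))))) && ((!(k >= 2*b + 3*p + 8)) ==> (3*b > -3 && (!(g <= arr[4] + 3*k + 13 && 2*store(arr, 2, g)[k + 3] >= store(arr, 2, g)[k] + 3*p - 7))))
Answer: WP = (k >= 2*b + 3*p + 8 ==> (forall g_1. (3*b > -3 && (!(g_1 <= arr[4] + 3*k + 13 && 2*store(arr, 2, g)[k + 3] >= store(arr, 2, g)[k] + 3*p - 7))))) && ((!(k >= 2*b + 3*p + 8)) ==> (3*b > -3 && (!(g <= arr[4] + 3*k + 13 && 2*store(arr, 2, g)[k + 3] >= store(arr, 2, g)[k] + 3*p - 7))))


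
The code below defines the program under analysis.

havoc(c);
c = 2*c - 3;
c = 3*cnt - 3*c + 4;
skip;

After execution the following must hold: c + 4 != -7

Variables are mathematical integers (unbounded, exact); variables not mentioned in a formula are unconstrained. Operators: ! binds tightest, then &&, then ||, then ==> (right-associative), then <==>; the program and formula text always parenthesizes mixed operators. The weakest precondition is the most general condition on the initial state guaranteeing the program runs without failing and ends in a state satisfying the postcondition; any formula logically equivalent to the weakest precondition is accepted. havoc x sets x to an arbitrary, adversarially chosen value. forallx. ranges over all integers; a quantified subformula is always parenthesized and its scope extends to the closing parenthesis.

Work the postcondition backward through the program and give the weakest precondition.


Working backward. After the program, the postcondition c + 4 != -7 must hold; in canonical form it is c != -11.
Before skip: c != -11
Before c := 3*cnt - 3*c + 4: 3*cnt != 3*c - 15
Before c := 2*c - 3: 3*cnt != 6*c - 24
Before havoc c: forall c_1. 3*cnt != 6*c_1 - 24
Answer: WP = forall c_1. 3*cnt != 6*c_1 - 24


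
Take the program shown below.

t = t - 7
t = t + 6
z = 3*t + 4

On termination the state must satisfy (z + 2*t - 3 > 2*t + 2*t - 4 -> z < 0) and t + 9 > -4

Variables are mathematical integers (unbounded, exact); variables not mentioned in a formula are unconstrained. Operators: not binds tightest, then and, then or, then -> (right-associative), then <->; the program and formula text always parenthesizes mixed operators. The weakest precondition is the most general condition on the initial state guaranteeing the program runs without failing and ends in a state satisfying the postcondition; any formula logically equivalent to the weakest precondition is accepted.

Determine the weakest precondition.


Working backward. After the program, the postcondition (z + 2*t - 3 > 2*t + 2*t - 4 -> z < 0) and t + 9 > -4 must hold; in canonical form it is (z > 2*t - 1 -> z < 0) and t > -13.
Before z := 3*t + 4: (t > -5 -> 3*t < -4) and t > -13
Before t := t + 6: (t > -11 -> 3*t < -22) and t > -19
Before t := t - 7: (t > -4 -> 3*t < -1) and t > -12
Answer: WP = (t > -4 -> 3*t < -1) and t > -12


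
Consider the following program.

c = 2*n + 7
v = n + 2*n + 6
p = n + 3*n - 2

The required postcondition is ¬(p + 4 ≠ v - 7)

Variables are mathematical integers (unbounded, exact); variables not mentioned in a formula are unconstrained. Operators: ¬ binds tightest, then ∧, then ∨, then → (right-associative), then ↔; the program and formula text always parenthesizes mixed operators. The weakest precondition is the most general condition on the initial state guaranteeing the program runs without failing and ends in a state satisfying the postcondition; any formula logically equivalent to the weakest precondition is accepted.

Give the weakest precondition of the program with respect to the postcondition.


Working backward. After the program, the postcondition ¬(p + 4 ≠ v - 7) must hold; in canonical form it is ¬(p ≠ v - 11).
Before p := n + 3*n - 2: ¬(4*n ≠ v - 9)
Before v := n + 2*n + 6: ¬(n ≠ -3)
Before c := 2*n + 7: ¬(n ≠ -3)
Answer: WP = ¬(n ≠ -3)


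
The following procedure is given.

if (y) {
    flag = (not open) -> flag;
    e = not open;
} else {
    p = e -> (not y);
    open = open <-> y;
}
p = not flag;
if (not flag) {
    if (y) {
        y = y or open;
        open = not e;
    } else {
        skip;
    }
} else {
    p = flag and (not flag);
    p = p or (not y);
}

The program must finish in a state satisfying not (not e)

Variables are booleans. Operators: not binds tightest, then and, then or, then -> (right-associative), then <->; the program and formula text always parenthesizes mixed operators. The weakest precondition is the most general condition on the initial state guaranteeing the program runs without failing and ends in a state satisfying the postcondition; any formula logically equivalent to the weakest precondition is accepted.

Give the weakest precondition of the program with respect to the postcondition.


Working backward. After the program, the postcondition not (not e) must hold; in canonical form it is e.
Then branch requires (y -> e) and ((not y) -> e); else branch requires e.
Before the if: ((not flag) -> ((y -> e) and ((not y) -> e))) and (flag -> e)
Before p := not flag: ((not flag) -> ((y -> e) and ((not y) -> e))) and (flag -> e)
Then branch requires ((not ((not open) -> flag)) -> ((y -> (not open)) and ((not y) -> (not open)))) and (((not open) -> flag) -> (not open)); else branch requires ((not flag) -> ((y -> e) and ((not y) -> e))) and (flag -> e).
Before the if: (y -> (((not ((not open) -> flag)) -> ((y -> (not open)) and ((not y) -> (not open)))) and (((not open) -> flag) -> (not open)))) and ((not y) -> (((not flag) -> ((y -> e) and ((not y) -> e))) and (flag -> e)))
Answer: WP = (y -> (((not ((not open) -> flag)) -> ((y -> (not open)) and ((not y) -> (not open)))) and (((not open) -> flag) -> (not open)))) and ((not y) -> (((not flag) -> ((y -> e) and ((not y) -> e))) and (flag -> e)))


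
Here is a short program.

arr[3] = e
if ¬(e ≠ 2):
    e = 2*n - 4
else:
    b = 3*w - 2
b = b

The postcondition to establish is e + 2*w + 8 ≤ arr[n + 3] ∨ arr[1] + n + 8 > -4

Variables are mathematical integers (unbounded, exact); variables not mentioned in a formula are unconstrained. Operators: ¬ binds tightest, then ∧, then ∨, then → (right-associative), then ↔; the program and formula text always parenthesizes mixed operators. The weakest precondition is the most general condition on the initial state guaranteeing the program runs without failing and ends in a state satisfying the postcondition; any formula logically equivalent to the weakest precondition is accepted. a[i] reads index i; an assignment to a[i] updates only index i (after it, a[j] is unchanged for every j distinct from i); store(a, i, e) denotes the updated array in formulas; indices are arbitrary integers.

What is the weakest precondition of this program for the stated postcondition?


Working backward. After the program, the postcondition e + 2*w + 8 ≤ arr[n + 3] ∨ arr[1] + n + 8 > -4 must hold; in canonical form it is e + 2*w ≤ arr[n + 3] - 8 ∨ arr[1] + n > -12.
Before b := b: e + 2*w ≤ arr[n + 3] - 8 ∨ arr[1] + n > -12
Then branch requires 2*n + 2*w ≤ arr[n + 3] - 4 ∨ arr[1] + n > -12; else branch requires e + 2*w ≤ arr[n + 3] - 8 ∨ arr[1] + n > -12.
Before the if: ((¬(e ≠ 2)) → (2*n + 2*w ≤ arr[n + 3] - 4 ∨ arr[1] + n > -12)) ∧ (e ≠ 2 → (e + 2*w ≤ arr[n + 3] - 8 ∨ arr[1] + n > -12))
Before arr[3] := e: ((¬(e ≠ 2)) → (2*n + 2*w ≤ store(arr, 3, e)[n + 3] - 4 ∨ arr[1] + n > -12)) ∧ (e ≠ 2 → (e + 2*w ≤ store(arr, 3, e)[n + 3] - 8 ∨ arr[1] + n > -12))
Answer: WP = ((¬(e ≠ 2)) → (2*n + 2*w ≤ store(arr, 3, e)[n + 3] - 4 ∨ arr[1] + n > -12)) ∧ (e ≠ 2 → (e + 2*w ≤ store(arr, 3, e)[n + 3] - 8 ∨ arr[1] + n > -12))


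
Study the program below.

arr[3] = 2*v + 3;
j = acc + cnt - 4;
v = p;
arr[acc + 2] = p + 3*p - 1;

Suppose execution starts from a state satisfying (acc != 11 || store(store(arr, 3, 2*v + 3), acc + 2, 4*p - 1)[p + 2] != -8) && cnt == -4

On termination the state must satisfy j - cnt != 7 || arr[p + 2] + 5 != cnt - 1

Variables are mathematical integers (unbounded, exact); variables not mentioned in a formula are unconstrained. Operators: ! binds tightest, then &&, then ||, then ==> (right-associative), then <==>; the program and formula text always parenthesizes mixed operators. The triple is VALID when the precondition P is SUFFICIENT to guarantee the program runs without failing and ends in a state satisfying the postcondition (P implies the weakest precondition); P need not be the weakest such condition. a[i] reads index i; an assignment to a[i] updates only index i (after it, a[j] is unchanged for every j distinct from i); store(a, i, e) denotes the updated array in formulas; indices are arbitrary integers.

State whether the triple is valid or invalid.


Working backward. After the program, the postcondition j - cnt != 7 || arr[p + 2] + 5 != cnt - 1 must hold; in canonical form it is j != cnt + 7 || arr[p + 2] != cnt - 6.
Before arr[acc + 2] := p + 3*p - 1: j != cnt + 7 || store(arr, acc + 2, 4*p - 1)[p + 2] != cnt - 6
Before v := p: j != cnt + 7 || store(arr, acc + 2, 4*p - 1)[p + 2] != cnt - 6
Before j := acc + cnt - 4: acc != 11 || store(arr, acc + 2, 4*p - 1)[p + 2] != cnt - 6
Before arr[3] := 2*v + 3: acc != 11 || store(store(arr, 3, 2*v + 3), acc + 2, 4*p - 1)[p + 2] != cnt - 6
The weakest precondition is acc != 11 || store(store(arr, 3, 2*v + 3), acc + 2, 4*p - 1)[p + 2] != cnt - 6.
Check whether (acc != 11 || store(store(arr, 3, 2*v + 3), acc + 2, 4*p - 1)[p + 2] != -8) && cnt == -4 implies it.
Countermodel: at the initial state acc = 11, arr = {[2] = -10, [3] = 4, [13] = 4, elsewhere 4}, cnt = -4, p = 0, v = 7040, the precondition holds but the weakest precondition fails.
Answer: invalid


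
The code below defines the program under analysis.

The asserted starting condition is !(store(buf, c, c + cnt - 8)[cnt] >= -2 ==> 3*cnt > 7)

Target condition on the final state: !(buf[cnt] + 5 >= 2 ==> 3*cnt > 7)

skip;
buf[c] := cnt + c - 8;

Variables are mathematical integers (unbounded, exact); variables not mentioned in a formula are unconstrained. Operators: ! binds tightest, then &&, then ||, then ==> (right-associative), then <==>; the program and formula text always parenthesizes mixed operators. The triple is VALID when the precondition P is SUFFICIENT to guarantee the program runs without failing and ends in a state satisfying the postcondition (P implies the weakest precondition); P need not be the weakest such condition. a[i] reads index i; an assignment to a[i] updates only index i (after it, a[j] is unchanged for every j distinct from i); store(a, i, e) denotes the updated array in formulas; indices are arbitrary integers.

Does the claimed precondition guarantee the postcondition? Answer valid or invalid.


Working backward. After the program, the postcondition !(buf[cnt] + 5 >= 2 ==> 3*cnt > 7) must hold; in canonical form it is !(buf[cnt] >= -3 ==> 3*cnt > 7).
Before buf[c] := cnt + c - 8: !(store(buf, c, c + cnt - 8)[cnt] >= -3 ==> 3*cnt > 7)
Before skip: !(store(buf, c, c + cnt - 8)[cnt] >= -3 ==> 3*cnt > 7)
The weakest precondition is !(store(buf, c, c + cnt - 8)[cnt] >= -3 ==> 3*cnt > 7).
Check whether !(store(buf, c, c + cnt - 8)[cnt] >= -2 ==> 3*cnt > 7) implies it.
Every state satisfying the precondition satisfies the weakest precondition: the implication holds.
Answer: valid


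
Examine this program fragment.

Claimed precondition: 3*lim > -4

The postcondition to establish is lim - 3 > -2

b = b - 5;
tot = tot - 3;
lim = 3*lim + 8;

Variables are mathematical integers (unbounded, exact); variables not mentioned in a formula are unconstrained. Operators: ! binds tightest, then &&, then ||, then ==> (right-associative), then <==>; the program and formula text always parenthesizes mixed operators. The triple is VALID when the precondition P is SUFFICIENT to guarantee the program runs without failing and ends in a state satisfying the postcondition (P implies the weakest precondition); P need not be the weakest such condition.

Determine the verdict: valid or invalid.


Working backward. After the program, the postcondition lim - 3 > -2 must hold; in canonical form it is lim > 1.
Before lim := 3*lim + 8: 3*lim > -7
Before tot := tot - 3: 3*lim > -7
Before b := b - 5: 3*lim > -7
The weakest precondition is 3*lim > -7.
Check whether 3*lim > -4 implies it.
Every state satisfying the precondition satisfies the weakest precondition: the implication holds.
Answer: valid


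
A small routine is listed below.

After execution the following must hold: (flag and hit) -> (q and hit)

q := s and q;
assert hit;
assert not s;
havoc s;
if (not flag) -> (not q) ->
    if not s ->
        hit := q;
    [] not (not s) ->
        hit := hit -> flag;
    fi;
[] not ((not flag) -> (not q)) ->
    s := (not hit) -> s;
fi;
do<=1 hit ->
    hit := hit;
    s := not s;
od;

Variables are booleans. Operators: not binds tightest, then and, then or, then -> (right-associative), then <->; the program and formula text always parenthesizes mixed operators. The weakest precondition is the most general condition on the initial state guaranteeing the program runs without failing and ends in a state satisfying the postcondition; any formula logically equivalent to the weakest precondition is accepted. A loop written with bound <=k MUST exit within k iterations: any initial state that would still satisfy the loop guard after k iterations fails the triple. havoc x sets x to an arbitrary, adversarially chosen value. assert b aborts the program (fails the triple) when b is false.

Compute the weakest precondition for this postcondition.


Working backward. After the program, (flag and hit) -> (q and hit) must hold.
Before the loop (bound <=1), unroll the exhaustion recursion (WP_0 = exit-now case; WP_j = one more guarded iteration, up to j = 1):
  WP_0: (not hit) and ((flag and hit) -> (q and hit))
  WP_1: (hit -> ((not hit) and ((flag and hit) -> (q and hit)))) and ((not hit) -> ((flag and hit) -> (q and hit)))
So before the loop: (hit -> ((not hit) and ((flag and hit) -> (q and hit)))) and ((not hit) -> ((flag and hit) -> (q and hit)))
Then branch requires ((not s) -> ((q -> ((not q) and ((flag and q) -> q))) and ((not q) -> ((flag and q) -> q)))) and (s -> (((hit -> flag) -> ((not (hit -> flag)) and ((flag and (hit -> flag)) -> (q and (hit -> flag))))) and ((not (hit -> flag)) -> ((flag and (hit -> flag)) -> (q and (hit -> flag)))))); else branch requires (hit -> ((not hit) and ((flag and hit) -> (q and hit)))) and ((not hit) -> ((flag and hit) -> (q and hit))).
Before the if: (((not flag) -> (not q)) -> (((not s) -> ((q -> ((not q) and ((flag and q) -> q))) and ((not q) -> ((flag and q) -> q)))) and (s -> (((hit -> flag) -> ((not (hit -> flag)) and ((flag and (hit -> flag)) -> (q and (hit -> flag))))) and ((not (hit -> flag)) -> ((flag and (hit -> flag)) -> (q and (hit -> flag)))))))) and ((not ((not flag) -> (not q))) -> ((hit -> ((not hit) and ((flag and hit) -> (q and hit)))) and ((not hit) -> ((flag and hit) -> (q and hit)))))
Before havoc s: (((not flag) -> (not q)) -> (((hit -> flag) -> ((not (hit -> flag)) and ((flag and (hit -> flag)) -> (q and (hit -> flag))))) and ((not (hit -> flag)) -> ((flag and (hit -> flag)) -> (q and (hit -> flag)))))) and ((not ((not flag) -> (not q))) -> ((hit -> ((not hit) and ((flag and hit) -> (q and hit)))) and ((not hit) -> ((flag and hit) -> (q and hit))))) and (((not flag) -> (not q)) -> ((q -> ((not q) and ((flag and q) -> q))) and ((not q) -> ((flag and q) -> q))))
Before assert not s: (not s) and (((not flag) -> (not q)) -> (((hit -> flag) -> ((not (hit -> flag)) and ((flag and (hit -> flag)) -> (q and (hit -> flag))))) and ((not (hit -> flag)) -> ((flag and (hit -> flag)) -> (q and (hit -> flag)))))) and ((not ((not flag) -> (not q))) -> ((hit -> ((not hit) and ((flag and hit) -> (q and hit)))) and ((not hit) -> ((flag and hit) -> (q and hit))))) and (((not flag) -> (not q)) -> ((q -> ((not q) and ((flag and q) -> q))) and ((not q) -> ((flag and q) -> q))))
Before assert hit: hit and (not s) and (((not flag) -> (not q)) -> (((hit -> flag) -> ((not (hit -> flag)) and ((flag and (hit -> flag)) -> (q and (hit -> flag))))) and ((not (hit -> flag)) -> ((flag and (hit -> flag)) -> (q and (hit -> flag)))))) and ((not ((not flag) -> (not q))) -> ((hit -> ((not hit) and ((flag and hit) -> (q and hit)))) and ((not hit) -> ((flag and hit) -> (q and hit))))) and (((not flag) -> (not q)) -> ((q -> ((not q) and ((flag and q) -> q))) and ((not q) -> ((flag and q) -> q))))
Before q := s and q: hit and (not s) and (((not flag) -> (not (s and q))) -> (((hit -> flag) -> ((not (hit -> flag)) and ((flag and (hit -> flag)) -> (s and q and (hit -> flag))))) and ((not (hit -> flag)) -> ((flag and (hit -> flag)) -> (s and q and (hit -> flag)))))) and ((not ((not flag) -> (not (s and q)))) -> ((hit -> ((not hit) and ((flag and hit) -> (s and q and hit)))) and ((not hit) -> ((flag and hit) -> (s and q and hit))))) and (((not flag) -> (not (s and q))) -> (((s and q) -> ((not (s and q)) and ((flag and s and q) -> (s and q)))) and ((not (s and q)) -> ((flag and s and q) -> (s and q)))))
Answer: WP = hit and (not s) and (((not flag) -> (not (s and q))) -> (((hit -> flag) -> ((not (hit -> flag)) and ((flag and (hit -> flag)) -> (s and q and (hit -> flag))))) and ((not (hit -> flag)) -> ((flag and (hit -> flag)) -> (s and q and (hit -> flag)))))) and ((not ((not flag) -> (not (s and q)))) -> ((hit -> ((not hit) and ((flag and hit) -> (s and q and hit)))) and ((not hit) -> ((flag and hit) -> (s and q and hit))))) and (((not flag) -> (not (s and q))) -> (((s and q) -> ((not (s and q)) and ((flag and s and q) -> (s and q)))) and ((not (s and q)) -> ((flag and s and q) -> (s and q)))))


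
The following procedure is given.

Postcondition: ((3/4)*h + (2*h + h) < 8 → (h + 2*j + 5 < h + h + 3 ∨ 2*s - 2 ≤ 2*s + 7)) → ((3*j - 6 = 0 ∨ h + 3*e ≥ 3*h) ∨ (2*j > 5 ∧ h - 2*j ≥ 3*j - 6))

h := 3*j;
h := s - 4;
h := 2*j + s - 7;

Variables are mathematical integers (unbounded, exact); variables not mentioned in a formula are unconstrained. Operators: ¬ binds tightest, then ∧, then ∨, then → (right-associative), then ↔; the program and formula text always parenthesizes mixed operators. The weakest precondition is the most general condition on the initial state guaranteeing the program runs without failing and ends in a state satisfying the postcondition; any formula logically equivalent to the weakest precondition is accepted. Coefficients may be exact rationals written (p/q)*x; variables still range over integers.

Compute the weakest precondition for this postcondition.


Working backward. After the program, the postcondition ((3/4)*h + (2*h + h) < 8 → (h + 2*j + 5 < h + h + 3 ∨ 2*s - 2 ≤ 2*s + 7)) → ((3*j - 6 = 0 ∨ h + 3*e ≥ 3*h) ∨ (2*j > 5 ∧ h - 2*j ≥ 3*j - 6)) must hold; in canonical form it is 3*j = 6 ∨ 3*e ≥ 2*h ∨ (2*j > 5 ∧ h ≥ 5*j - 6).
Before h := 2*j + s - 7: 3*j = 6 ∨ 3*e ≥ 4*j + 2*s - 14 ∨ (2*j > 5 ∧ s ≥ 3*j + 1)
Before h := s - 4: 3*j = 6 ∨ 3*e ≥ 4*j + 2*s - 14 ∨ (2*j > 5 ∧ s ≥ 3*j + 1)
Before h := 3*j: 3*j = 6 ∨ 3*e ≥ 4*j + 2*s - 14 ∨ (2*j > 5 ∧ s ≥ 3*j + 1)
Answer: WP = 3*j = 6 ∨ 3*e ≥ 4*j + 2*s - 14 ∨ (2*j > 5 ∧ s ≥ 3*j + 1)


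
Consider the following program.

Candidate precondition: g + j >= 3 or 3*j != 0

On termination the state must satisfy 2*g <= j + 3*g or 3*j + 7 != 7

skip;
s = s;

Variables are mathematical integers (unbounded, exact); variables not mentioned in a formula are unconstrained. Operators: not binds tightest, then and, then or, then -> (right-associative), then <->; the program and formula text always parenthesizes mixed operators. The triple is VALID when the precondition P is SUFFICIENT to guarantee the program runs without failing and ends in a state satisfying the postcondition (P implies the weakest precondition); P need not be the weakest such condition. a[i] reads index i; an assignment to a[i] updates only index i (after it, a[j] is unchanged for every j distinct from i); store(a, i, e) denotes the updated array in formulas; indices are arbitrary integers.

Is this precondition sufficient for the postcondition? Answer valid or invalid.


Working backward. After the program, the postcondition 2*g <= j + 3*g or 3*j + 7 != 7 must hold; in canonical form it is g + j >= 0 or 3*j != 0.
Before s := s: g + j >= 0 or 3*j != 0
Before skip: g + j >= 0 or 3*j != 0
The weakest precondition is g + j >= 0 or 3*j != 0.
Check whether g + j >= 3 or 3*j != 0 implies it.
Every state satisfying the precondition satisfies the weakest precondition: the implication holds.
Answer: valid


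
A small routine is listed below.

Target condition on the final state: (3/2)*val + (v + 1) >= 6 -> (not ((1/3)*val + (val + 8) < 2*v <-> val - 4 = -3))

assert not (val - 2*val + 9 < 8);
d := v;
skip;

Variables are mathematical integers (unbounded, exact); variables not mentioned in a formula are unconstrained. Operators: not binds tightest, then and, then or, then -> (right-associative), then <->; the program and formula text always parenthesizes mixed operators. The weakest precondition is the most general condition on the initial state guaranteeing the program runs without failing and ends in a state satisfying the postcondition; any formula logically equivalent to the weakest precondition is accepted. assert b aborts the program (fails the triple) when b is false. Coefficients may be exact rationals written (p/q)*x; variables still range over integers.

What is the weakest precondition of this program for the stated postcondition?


Working backward. After the program, the postcondition (3/2)*val + (v + 1) >= 6 -> (not ((1/3)*val + (val + 8) < 2*v <-> val - 4 = -3)) must hold; in canonical form it is v + (3/2)*val >= 5 -> (not ((4/3)*val < 2*v - 8 <-> val = 1)).
Before skip: v + (3/2)*val >= 5 -> (not ((4/3)*val < 2*v - 8 <-> val = 1))
Before d := v: v + (3/2)*val >= 5 -> (not ((4/3)*val < 2*v - 8 <-> val = 1))
Before assert not (val - 2*val + 9 < 8): (not (val > 1)) and (v + (3/2)*val >= 5 -> (not ((4/3)*val < 2*v - 8 <-> val = 1)))
Answer: WP = (not (val > 1)) and (v + (3/2)*val >= 5 -> (not ((4/3)*val < 2*v - 8 <-> val = 1)))


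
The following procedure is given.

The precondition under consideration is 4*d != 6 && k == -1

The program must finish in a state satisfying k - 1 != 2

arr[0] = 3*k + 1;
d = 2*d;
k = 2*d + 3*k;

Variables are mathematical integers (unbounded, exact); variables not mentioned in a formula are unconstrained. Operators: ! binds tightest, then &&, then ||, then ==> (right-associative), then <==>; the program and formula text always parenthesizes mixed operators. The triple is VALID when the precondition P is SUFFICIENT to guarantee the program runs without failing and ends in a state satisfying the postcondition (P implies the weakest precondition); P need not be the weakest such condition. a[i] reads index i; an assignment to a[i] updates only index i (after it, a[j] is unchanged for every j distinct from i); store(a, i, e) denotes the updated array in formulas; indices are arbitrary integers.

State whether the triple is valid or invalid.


Working backward. After the program, the postcondition k - 1 != 2 must hold; in canonical form it is k != 3.
Before k := 2*d + 3*k: 2*d + 3*k != 3
Before d := 2*d: 4*d + 3*k != 3
Before arr[0] := 3*k + 1: 4*d + 3*k != 3
The weakest precondition is 4*d + 3*k != 3.
Check whether 4*d != 6 && k == -1 implies it.
Every state satisfying the precondition satisfies the weakest precondition: the implication holds.
Answer: valid
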